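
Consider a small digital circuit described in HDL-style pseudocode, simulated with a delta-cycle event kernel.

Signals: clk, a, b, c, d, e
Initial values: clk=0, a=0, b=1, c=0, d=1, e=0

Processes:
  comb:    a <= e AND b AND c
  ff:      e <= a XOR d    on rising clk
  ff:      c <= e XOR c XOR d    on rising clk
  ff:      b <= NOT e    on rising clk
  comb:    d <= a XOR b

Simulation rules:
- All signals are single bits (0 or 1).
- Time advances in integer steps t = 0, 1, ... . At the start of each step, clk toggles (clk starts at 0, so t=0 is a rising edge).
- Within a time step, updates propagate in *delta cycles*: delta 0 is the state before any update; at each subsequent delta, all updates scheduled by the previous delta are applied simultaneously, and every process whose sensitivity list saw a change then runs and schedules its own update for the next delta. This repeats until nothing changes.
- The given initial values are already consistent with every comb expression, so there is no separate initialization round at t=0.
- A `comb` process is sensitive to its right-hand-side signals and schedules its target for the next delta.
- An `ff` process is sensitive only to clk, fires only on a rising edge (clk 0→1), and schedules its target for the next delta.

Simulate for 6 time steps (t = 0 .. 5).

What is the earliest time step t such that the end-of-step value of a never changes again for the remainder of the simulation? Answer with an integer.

2

t0.Δ0 clk=0 b=1 c=0 a=0 e=0 d=1
t0.Δ1 clk=1 b=1 c=0 a=0 e=0 d=1
t0.Δ2 clk=1 b=1 c=1 a=0 e=1 d=1
t0.Δ3 clk=1 b=1 c=1 a=1 e=1 d=1
t0.Δ4 clk=1 b=1 c=1 a=1 e=1 d=0
t1.Δ0 clk=1 b=1 c=1 a=1 e=1 d=0
t1.Δ1 clk=0 b=1 c=1 a=1 e=1 d=0
t2.Δ0 clk=0 b=1 c=1 a=1 e=1 d=0
t2.Δ1 clk=1 b=1 c=1 a=1 e=1 d=0
t2.Δ2 clk=1 b=0 c=0 a=1 e=1 d=0
t2.Δ3 clk=1 b=0 c=0 a=0 e=1 d=1
t2.Δ4 clk=1 b=0 c=0 a=0 e=1 d=0
t3.Δ0 clk=1 b=0 c=0 a=0 e=1 d=0
t3.Δ1 clk=0 b=0 c=0 a=0 e=1 d=0
t4.Δ0 clk=0 b=0 c=0 a=0 e=1 d=0
t4.Δ1 clk=1 b=0 c=0 a=0 e=1 d=0
t4.Δ2 clk=1 b=0 c=1 a=0 e=0 d=0
t5.Δ0 clk=1 b=0 c=1 a=0 e=0 d=0
t5.Δ1 clk=0 b=0 c=1 a=0 e=0 d=0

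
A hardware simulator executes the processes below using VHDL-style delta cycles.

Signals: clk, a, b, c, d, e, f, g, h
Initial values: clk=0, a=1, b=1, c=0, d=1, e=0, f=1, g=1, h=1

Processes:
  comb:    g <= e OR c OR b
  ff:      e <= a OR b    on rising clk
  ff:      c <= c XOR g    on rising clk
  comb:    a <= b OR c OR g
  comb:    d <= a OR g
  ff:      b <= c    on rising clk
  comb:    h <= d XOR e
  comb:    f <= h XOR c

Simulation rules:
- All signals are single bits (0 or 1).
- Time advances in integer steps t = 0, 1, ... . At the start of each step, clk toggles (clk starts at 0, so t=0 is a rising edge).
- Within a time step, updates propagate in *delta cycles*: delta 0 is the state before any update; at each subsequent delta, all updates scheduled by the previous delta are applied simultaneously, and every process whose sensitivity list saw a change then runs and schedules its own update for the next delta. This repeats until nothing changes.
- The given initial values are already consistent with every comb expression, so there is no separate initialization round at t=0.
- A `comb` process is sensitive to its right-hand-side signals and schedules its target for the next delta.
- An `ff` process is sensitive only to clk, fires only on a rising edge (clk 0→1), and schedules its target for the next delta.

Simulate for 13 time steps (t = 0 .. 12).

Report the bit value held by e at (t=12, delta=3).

1

t0.Δ0 d=1 b=1 f=1 h=1 a=1 e=0 c=0 clk=0 g=1
t0.Δ1 d=1 b=1 f=1 h=1 a=1 e=0 c=0 clk=1 g=1
t0.Δ2 d=1 b=0 f=1 h=1 a=1 e=1 c=1 clk=1 g=1
t0.Δ3 d=1 b=0 f=0 h=0 a=1 e=1 c=1 clk=1 g=1
t0.Δ4 d=1 b=0 f=1 h=0 a=1 e=1 c=1 clk=1 g=1
t1.Δ0 d=1 b=0 f=1 h=0 a=1 e=1 c=1 clk=1 g=1
t1.Δ1 d=1 b=0 f=1 h=0 a=1 e=1 c=1 clk=0 g=1
t2.Δ0 d=1 b=0 f=1 h=0 a=1 e=1 c=1 clk=0 g=1
t2.Δ1 d=1 b=0 f=1 h=0 a=1 e=1 c=1 clk=1 g=1
t2.Δ2 d=1 b=1 f=1 h=0 a=1 e=1 c=0 clk=1 g=1
t2.Δ3 d=1 b=1 f=0 h=0 a=1 e=1 c=0 clk=1 g=1
t3.Δ0 d=1 b=1 f=0 h=0 a=1 e=1 c=0 clk=1 g=1
t3.Δ1 d=1 b=1 f=0 h=0 a=1 e=1 c=0 clk=0 g=1
t4.Δ0 d=1 b=1 f=0 h=0 a=1 e=1 c=0 clk=0 g=1
t4.Δ1 d=1 b=1 f=0 h=0 a=1 e=1 c=0 clk=1 g=1
t4.Δ2 d=1 b=0 f=0 h=0 a=1 e=1 c=1 clk=1 g=1
t4.Δ3 d=1 b=0 f=1 h=0 a=1 e=1 c=1 clk=1 g=1
t5.Δ0 d=1 b=0 f=1 h=0 a=1 e=1 c=1 clk=1 g=1
t5.Δ1 d=1 b=0 f=1 h=0 a=1 e=1 c=1 clk=0 g=1
t6.Δ0 d=1 b=0 f=1 h=0 a=1 e=1 c=1 clk=0 g=1
t6.Δ1 d=1 b=0 f=1 h=0 a=1 e=1 c=1 clk=1 g=1
t6.Δ2 d=1 b=1 f=1 h=0 a=1 e=1 c=0 clk=1 g=1
t6.Δ3 d=1 b=1 f=0 h=0 a=1 e=1 c=0 clk=1 g=1
t7.Δ0 d=1 b=1 f=0 h=0 a=1 e=1 c=0 clk=1 g=1
t7.Δ1 d=1 b=1 f=0 h=0 a=1 e=1 c=0 clk=0 g=1
t8.Δ0 d=1 b=1 f=0 h=0 a=1 e=1 c=0 clk=0 g=1
t8.Δ1 d=1 b=1 f=0 h=0 a=1 e=1 c=0 clk=1 g=1
t8.Δ2 d=1 b=0 f=0 h=0 a=1 e=1 c=1 clk=1 g=1
t8.Δ3 d=1 b=0 f=1 h=0 a=1 e=1 c=1 clk=1 g=1
t9.Δ0 d=1 b=0 f=1 h=0 a=1 e=1 c=1 clk=1 g=1
t9.Δ1 d=1 b=0 f=1 h=0 a=1 e=1 c=1 clk=0 g=1
t10.Δ0 d=1 b=0 f=1 h=0 a=1 e=1 c=1 clk=0 g=1
t10.Δ1 d=1 b=0 f=1 h=0 a=1 e=1 c=1 clk=1 g=1
t10.Δ2 d=1 b=1 f=1 h=0 a=1 e=1 c=0 clk=1 g=1
t10.Δ3 d=1 b=1 f=0 h=0 a=1 e=1 c=0 clk=1 g=1
t11.Δ0 d=1 b=1 f=0 h=0 a=1 e=1 c=0 clk=1 g=1
t11.Δ1 d=1 b=1 f=0 h=0 a=1 e=1 c=0 clk=0 g=1
t12.Δ0 d=1 b=1 f=0 h=0 a=1 e=1 c=0 clk=0 g=1
t12.Δ1 d=1 b=1 f=0 h=0 a=1 e=1 c=0 clk=1 g=1
t12.Δ2 d=1 b=0 f=0 h=0 a=1 e=1 c=1 clk=1 g=1
t12.Δ3 d=1 b=0 f=1 h=0 a=1 e=1 c=1 clk=1 g=1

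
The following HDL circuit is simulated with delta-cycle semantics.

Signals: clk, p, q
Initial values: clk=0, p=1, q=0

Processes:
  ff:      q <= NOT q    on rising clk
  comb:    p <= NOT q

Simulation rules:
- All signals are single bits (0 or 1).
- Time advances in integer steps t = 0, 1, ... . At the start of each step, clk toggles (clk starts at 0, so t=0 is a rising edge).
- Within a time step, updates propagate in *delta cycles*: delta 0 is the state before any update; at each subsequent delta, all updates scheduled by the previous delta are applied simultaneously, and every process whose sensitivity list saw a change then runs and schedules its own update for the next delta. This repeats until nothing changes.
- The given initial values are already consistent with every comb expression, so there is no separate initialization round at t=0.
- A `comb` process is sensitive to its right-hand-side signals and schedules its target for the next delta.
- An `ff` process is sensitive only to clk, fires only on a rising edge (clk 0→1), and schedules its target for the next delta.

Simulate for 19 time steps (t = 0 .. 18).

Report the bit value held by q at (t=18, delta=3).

0

t=0 Δ0: p=1 q=0 clk=0
  Δ1: clk:0→1
  Δ2: q:0→1
  Δ3: p:1→0
  (3Δ to stable)
t=1 Δ0: p=0 q=1 clk=1
  Δ1: clk:1→0
  (1Δ to stable)
t=2 Δ0: p=0 q=1 clk=0
  Δ1: clk:0→1
  Δ2: q:1→0
  Δ3: p:0→1
  (3Δ to stable)
t=3 Δ0: p=1 q=0 clk=1
  Δ1: clk:1→0
  (1Δ to stable)
t=4 Δ0: p=1 q=0 clk=0
  Δ1: clk:0→1
  Δ2: q:0→1
  Δ3: p:1→0
  (3Δ to stable)
t=5 Δ0: p=0 q=1 clk=1
  Δ1: clk:1→0
  (1Δ to stable)
t=6 Δ0: p=0 q=1 clk=0
  Δ1: clk:0→1
  Δ2: q:1→0
  Δ3: p:0→1
  (3Δ to stable)
t=7 Δ0: p=1 q=0 clk=1
  Δ1: clk:1→0
  (1Δ to stable)
t=8 Δ0: p=1 q=0 clk=0
  Δ1: clk:0→1
  Δ2: q:0→1
  Δ3: p:1→0
  (3Δ to stable)
t=9 Δ0: p=0 q=1 clk=1
  Δ1: clk:1→0
  (1Δ to stable)
t=10 Δ0: p=0 q=1 clk=0
  Δ1: clk:0→1
  Δ2: q:1→0
  Δ3: p:0→1
  (3Δ to stable)
t=11 Δ0: p=1 q=0 clk=1
  Δ1: clk:1→0
  (1Δ to stable)
t=12 Δ0: p=1 q=0 clk=0
  Δ1: clk:0→1
  Δ2: q:0→1
  Δ3: p:1→0
  (3Δ to stable)
t=13 Δ0: p=0 q=1 clk=1
  Δ1: clk:1→0
  (1Δ to stable)
t=14 Δ0: p=0 q=1 clk=0
  Δ1: clk:0→1
  Δ2: q:1→0
  Δ3: p:0→1
  (3Δ to stable)
t=15 Δ0: p=1 q=0 clk=1
  Δ1: clk:1→0
  (1Δ to stable)
t=16 Δ0: p=1 q=0 clk=0
  Δ1: clk:0→1
  Δ2: q:0→1
  Δ3: p:1→0
  (3Δ to stable)
t=17 Δ0: p=0 q=1 clk=1
  Δ1: clk:1→0
  (1Δ to stable)
t=18 Δ0: p=0 q=1 clk=0
  Δ1: clk:0→1
  Δ2: q:1→0
  Δ3: p:0→1
  (3Δ to stable)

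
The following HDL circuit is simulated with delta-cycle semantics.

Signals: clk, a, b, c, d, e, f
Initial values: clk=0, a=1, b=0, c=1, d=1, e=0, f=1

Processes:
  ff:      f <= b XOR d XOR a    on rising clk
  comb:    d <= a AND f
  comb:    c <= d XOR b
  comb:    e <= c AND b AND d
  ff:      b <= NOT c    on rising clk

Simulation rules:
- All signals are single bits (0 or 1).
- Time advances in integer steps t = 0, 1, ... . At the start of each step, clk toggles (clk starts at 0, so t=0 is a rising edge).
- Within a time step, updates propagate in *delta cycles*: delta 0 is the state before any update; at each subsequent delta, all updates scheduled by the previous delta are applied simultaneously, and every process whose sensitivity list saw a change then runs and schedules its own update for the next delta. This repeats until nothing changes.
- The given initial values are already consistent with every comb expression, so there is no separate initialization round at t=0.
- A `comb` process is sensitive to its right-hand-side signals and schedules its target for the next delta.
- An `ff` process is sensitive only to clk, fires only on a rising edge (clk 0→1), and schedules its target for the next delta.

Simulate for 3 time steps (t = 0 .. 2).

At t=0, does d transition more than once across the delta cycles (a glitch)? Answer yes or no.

no

t=0 Δ0: a=1 b=0 clk=0 c=1 f=1 e=0 d=1
  Δ1: clk:0→1
  Δ2: f:1→0
  Δ3: d:1→0
  Δ4: c:1→0
  (4Δ to stable)
t=1 Δ0: a=1 b=0 clk=1 c=0 f=0 e=0 d=0
  Δ1: clk:1→0
  (1Δ to stable)
t=2 Δ0: a=1 b=0 clk=0 c=0 f=0 e=0 d=0
  Δ1: clk:0→1
  Δ2: b:0→1, f:0→1
  Δ3: c:0→1, d:0→1
  Δ4: c:1→0, e:0→1
  Δ5: e:1→0
  (5Δ to stable)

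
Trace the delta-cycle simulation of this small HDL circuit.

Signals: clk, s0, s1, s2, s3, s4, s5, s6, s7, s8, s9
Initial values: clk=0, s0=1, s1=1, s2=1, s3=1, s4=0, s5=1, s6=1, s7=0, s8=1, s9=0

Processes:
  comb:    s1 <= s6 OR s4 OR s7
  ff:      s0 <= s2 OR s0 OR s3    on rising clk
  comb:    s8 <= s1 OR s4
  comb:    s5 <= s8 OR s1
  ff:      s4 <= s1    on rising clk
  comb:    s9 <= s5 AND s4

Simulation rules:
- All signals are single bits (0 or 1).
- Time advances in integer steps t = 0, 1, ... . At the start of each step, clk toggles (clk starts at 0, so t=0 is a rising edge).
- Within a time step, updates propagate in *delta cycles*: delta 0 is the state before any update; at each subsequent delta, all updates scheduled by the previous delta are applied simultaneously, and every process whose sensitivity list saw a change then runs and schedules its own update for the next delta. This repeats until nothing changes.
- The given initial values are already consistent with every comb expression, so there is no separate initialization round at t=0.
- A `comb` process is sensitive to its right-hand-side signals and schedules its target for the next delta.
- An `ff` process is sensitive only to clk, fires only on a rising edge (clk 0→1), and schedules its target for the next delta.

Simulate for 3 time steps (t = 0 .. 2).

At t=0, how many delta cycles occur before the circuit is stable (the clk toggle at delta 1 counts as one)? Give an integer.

3

[bits: s5,s7,s2,s3,s9,s4,s8,clk,s0,s6,s1]
t=0: Δ0=10110010111 Δ1=10110011111 Δ2=10110111111 Δ3=10111111111 | 3Δ
t=1: Δ0=10111111111 Δ1=10111110111 | 1Δ
t=2: Δ0=10111110111 Δ1=10111111111 | 1Δ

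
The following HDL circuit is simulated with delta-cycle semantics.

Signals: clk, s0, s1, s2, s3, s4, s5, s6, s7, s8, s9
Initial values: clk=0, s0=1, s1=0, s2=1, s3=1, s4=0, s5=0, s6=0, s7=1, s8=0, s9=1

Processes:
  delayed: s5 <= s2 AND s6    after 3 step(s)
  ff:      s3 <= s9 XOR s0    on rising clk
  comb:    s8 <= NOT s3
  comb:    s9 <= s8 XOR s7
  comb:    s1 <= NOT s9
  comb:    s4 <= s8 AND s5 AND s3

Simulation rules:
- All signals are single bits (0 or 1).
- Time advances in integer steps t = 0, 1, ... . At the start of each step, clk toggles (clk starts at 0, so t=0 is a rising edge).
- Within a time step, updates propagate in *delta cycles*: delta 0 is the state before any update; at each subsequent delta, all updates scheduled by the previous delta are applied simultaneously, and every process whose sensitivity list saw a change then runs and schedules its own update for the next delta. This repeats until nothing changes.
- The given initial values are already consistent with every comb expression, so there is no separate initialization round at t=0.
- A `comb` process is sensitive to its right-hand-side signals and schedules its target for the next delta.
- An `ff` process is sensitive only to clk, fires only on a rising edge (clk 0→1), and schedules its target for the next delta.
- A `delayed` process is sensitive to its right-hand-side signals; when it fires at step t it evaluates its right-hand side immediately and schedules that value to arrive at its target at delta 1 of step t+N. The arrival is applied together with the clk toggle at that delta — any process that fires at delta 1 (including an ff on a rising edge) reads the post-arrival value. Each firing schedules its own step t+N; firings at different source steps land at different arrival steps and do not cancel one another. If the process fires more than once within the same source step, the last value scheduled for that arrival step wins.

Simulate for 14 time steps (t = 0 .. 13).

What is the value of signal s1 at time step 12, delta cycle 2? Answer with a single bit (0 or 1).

[bits: s0,s6,s9,s3,clk,s7,s2,s5,s1,s8,s4]
t=0: Δ0=10110110000 Δ1=10111110000 Δ2=10101110000 Δ3=10101110010 Δ4=10001110010 Δ5=10001110110 | 5Δ
t=1: Δ0=10001110110 Δ1=10000110110 | 1Δ
t=2: Δ0=10000110110 Δ1=10001110110 Δ2=10011110110 Δ3=10011110100 Δ4=10111110100 Δ5=10111110000 | 5Δ
t=3: Δ0=10111110000 Δ1=10110110000 | 1Δ
t=4: Δ0=10110110000 Δ1=10111110000 Δ2=10101110000 Δ3=10101110010 Δ4=10001110010 Δ5=10001110110 | 5Δ
t=5: Δ0=10001110110 Δ1=10000110110 | 1Δ
t=6: Δ0=10000110110 Δ1=10001110110 Δ2=10011110110 Δ3=10011110100 Δ4=10111110100 Δ5=10111110000 | 5Δ
t=7: Δ0=10111110000 Δ1=10110110000 | 1Δ
t=8: Δ0=10110110000 Δ1=10111110000 Δ2=10101110000 Δ3=10101110010 Δ4=10001110010 Δ5=10001110110 | 5Δ
t=9: Δ0=10001110110 Δ1=10000110110 | 1Δ
t=10: Δ0=10000110110 Δ1=10001110110 Δ2=10011110110 Δ3=10011110100 Δ4=10111110100 Δ5=10111110000 | 5Δ
t=11: Δ0=10111110000 Δ1=10110110000 | 1Δ
t=12: Δ0=10110110000 Δ1=10111110000 Δ2=10101110000 Δ3=10101110010 Δ4=10001110010 Δ5=10001110110 | 5Δ
t=13: Δ0=10001110110 Δ1=10000110110 | 1Δ

0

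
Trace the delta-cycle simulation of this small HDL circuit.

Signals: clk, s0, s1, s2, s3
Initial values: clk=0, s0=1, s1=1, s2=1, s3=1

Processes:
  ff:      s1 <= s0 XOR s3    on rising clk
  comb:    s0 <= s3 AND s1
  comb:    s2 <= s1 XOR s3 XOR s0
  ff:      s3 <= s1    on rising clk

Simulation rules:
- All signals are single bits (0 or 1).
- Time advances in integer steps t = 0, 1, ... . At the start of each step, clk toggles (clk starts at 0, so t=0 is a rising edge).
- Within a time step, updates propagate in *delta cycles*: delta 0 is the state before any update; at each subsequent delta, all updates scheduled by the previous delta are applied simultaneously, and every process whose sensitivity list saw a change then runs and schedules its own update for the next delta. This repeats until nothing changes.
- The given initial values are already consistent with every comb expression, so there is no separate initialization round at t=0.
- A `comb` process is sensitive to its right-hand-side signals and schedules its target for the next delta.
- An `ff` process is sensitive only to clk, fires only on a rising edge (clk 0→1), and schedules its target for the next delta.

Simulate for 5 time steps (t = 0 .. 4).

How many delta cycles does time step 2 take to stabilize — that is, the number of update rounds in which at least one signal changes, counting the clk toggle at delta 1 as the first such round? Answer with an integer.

2

t=0 Δ0: s2=1 s0=1 s3=1 clk=0 s1=1
  Δ1: clk:0→1
  Δ2: s1:1→0
  Δ3: s2:1→0, s0:1→0
  Δ4: s2:0→1
  (4Δ to stable)
t=1 Δ0: s2=1 s0=0 s3=1 clk=1 s1=0
  Δ1: clk:1→0
  (1Δ to stable)
t=2 Δ0: s2=1 s0=0 s3=1 clk=0 s1=0
  Δ1: clk:0→1
  Δ2: s3:1→0, s1:0→1
  (2Δ to stable)
t=3 Δ0: s2=1 s0=0 s3=0 clk=1 s1=1
  Δ1: clk:1→0
  (1Δ to stable)
t=4 Δ0: s2=1 s0=0 s3=0 clk=0 s1=1
  Δ1: clk:0→1
  Δ2: s3:0→1, s1:1→0
  (2Δ to stable)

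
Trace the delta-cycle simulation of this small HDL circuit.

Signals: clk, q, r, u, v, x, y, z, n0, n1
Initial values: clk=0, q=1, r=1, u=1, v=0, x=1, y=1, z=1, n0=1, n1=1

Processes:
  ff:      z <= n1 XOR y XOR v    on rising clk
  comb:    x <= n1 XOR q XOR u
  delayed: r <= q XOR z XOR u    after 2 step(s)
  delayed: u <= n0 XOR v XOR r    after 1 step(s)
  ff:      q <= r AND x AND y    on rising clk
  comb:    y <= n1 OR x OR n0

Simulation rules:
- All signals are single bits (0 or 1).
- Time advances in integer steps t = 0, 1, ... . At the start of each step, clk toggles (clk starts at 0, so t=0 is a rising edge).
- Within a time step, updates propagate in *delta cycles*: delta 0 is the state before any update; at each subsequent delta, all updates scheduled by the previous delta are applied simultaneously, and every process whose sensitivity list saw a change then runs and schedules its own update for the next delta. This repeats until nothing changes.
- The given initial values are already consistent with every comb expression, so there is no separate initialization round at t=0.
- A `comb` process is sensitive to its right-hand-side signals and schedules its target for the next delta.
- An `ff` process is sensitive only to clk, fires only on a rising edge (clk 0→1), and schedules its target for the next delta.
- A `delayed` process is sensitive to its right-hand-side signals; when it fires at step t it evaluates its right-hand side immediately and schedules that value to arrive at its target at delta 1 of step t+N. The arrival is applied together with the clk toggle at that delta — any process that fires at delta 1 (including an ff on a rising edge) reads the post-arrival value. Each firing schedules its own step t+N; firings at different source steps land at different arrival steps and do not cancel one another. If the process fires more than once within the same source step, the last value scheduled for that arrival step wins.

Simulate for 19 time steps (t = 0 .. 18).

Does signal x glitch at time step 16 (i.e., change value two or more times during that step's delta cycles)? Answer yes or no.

t0.Δ0 z=1 r=1 n1=1 q=1 y=1 n0=1 v=0 clk=0 u=1 x=1
t0.Δ1 z=1 r=1 n1=1 q=1 y=1 n0=1 v=0 clk=1 u=1 x=1
t0.Δ2 z=0 r=1 n1=1 q=1 y=1 n0=1 v=0 clk=1 u=1 x=1
t1.Δ0 z=0 r=1 n1=1 q=1 y=1 n0=1 v=0 clk=1 u=1 x=1
t1.Δ1 z=0 r=1 n1=1 q=1 y=1 n0=1 v=0 clk=0 u=1 x=1
t2.Δ0 z=0 r=1 n1=1 q=1 y=1 n0=1 v=0 clk=0 u=1 x=1
t2.Δ1 z=0 r=0 n1=1 q=1 y=1 n0=1 v=0 clk=1 u=1 x=1
t2.Δ2 z=0 r=0 n1=1 q=0 y=1 n0=1 v=0 clk=1 u=1 x=1
t2.Δ3 z=0 r=0 n1=1 q=0 y=1 n0=1 v=0 clk=1 u=1 x=0
t3.Δ0 z=0 r=0 n1=1 q=0 y=1 n0=1 v=0 clk=1 u=1 x=0
t3.Δ1 z=0 r=0 n1=1 q=0 y=1 n0=1 v=0 clk=0 u=1 x=0
t4.Δ0 z=0 r=0 n1=1 q=0 y=1 n0=1 v=0 clk=0 u=1 x=0
t4.Δ1 z=0 r=1 n1=1 q=0 y=1 n0=1 v=0 clk=1 u=1 x=0
t5.Δ0 z=0 r=1 n1=1 q=0 y=1 n0=1 v=0 clk=1 u=1 x=0
t5.Δ1 z=0 r=1 n1=1 q=0 y=1 n0=1 v=0 clk=0 u=0 x=0
t5.Δ2 z=0 r=1 n1=1 q=0 y=1 n0=1 v=0 clk=0 u=0 x=1
t6.Δ0 z=0 r=1 n1=1 q=0 y=1 n0=1 v=0 clk=0 u=0 x=1
t6.Δ1 z=0 r=1 n1=1 q=0 y=1 n0=1 v=0 clk=1 u=0 x=1
t6.Δ2 z=0 r=1 n1=1 q=1 y=1 n0=1 v=0 clk=1 u=0 x=1
t6.Δ3 z=0 r=1 n1=1 q=1 y=1 n0=1 v=0 clk=1 u=0 x=0
t7.Δ0 z=0 r=1 n1=1 q=1 y=1 n0=1 v=0 clk=1 u=0 x=0
t7.Δ1 z=0 r=0 n1=1 q=1 y=1 n0=1 v=0 clk=0 u=0 x=0
t8.Δ0 z=0 r=0 n1=1 q=1 y=1 n0=1 v=0 clk=0 u=0 x=0
t8.Δ1 z=0 r=1 n1=1 q=1 y=1 n0=1 v=0 clk=1 u=1 x=0
t8.Δ2 z=0 r=1 n1=1 q=0 y=1 n0=1 v=0 clk=1 u=1 x=1
t8.Δ3 z=0 r=1 n1=1 q=0 y=1 n0=1 v=0 clk=1 u=1 x=0
t9.Δ0 z=0 r=1 n1=1 q=0 y=1 n0=1 v=0 clk=1 u=1 x=0
t9.Δ1 z=0 r=1 n1=1 q=0 y=1 n0=1 v=0 clk=0 u=0 x=0
t9.Δ2 z=0 r=1 n1=1 q=0 y=1 n0=1 v=0 clk=0 u=0 x=1
t10.Δ0 z=0 r=1 n1=1 q=0 y=1 n0=1 v=0 clk=0 u=0 x=1
t10.Δ1 z=0 r=1 n1=1 q=0 y=1 n0=1 v=0 clk=1 u=0 x=1
t10.Δ2 z=0 r=1 n1=1 q=1 y=1 n0=1 v=0 clk=1 u=0 x=1
t10.Δ3 z=0 r=1 n1=1 q=1 y=1 n0=1 v=0 clk=1 u=0 x=0
t11.Δ0 z=0 r=1 n1=1 q=1 y=1 n0=1 v=0 clk=1 u=0 x=0
t11.Δ1 z=0 r=0 n1=1 q=1 y=1 n0=1 v=0 clk=0 u=0 x=0
t12.Δ0 z=0 r=0 n1=1 q=1 y=1 n0=1 v=0 clk=0 u=0 x=0
t12.Δ1 z=0 r=1 n1=1 q=1 y=1 n0=1 v=0 clk=1 u=1 x=0
t12.Δ2 z=0 r=1 n1=1 q=0 y=1 n0=1 v=0 clk=1 u=1 x=1
t12.Δ3 z=0 r=1 n1=1 q=0 y=1 n0=1 v=0 clk=1 u=1 x=0
t13.Δ0 z=0 r=1 n1=1 q=0 y=1 n0=1 v=0 clk=1 u=1 x=0
t13.Δ1 z=0 r=1 n1=1 q=0 y=1 n0=1 v=0 clk=0 u=0 x=0
t13.Δ2 z=0 r=1 n1=1 q=0 y=1 n0=1 v=0 clk=0 u=0 x=1
t14.Δ0 z=0 r=1 n1=1 q=0 y=1 n0=1 v=0 clk=0 u=0 x=1
t14.Δ1 z=0 r=1 n1=1 q=0 y=1 n0=1 v=0 clk=1 u=0 x=1
t14.Δ2 z=0 r=1 n1=1 q=1 y=1 n0=1 v=0 clk=1 u=0 x=1
t14.Δ3 z=0 r=1 n1=1 q=1 y=1 n0=1 v=0 clk=1 u=0 x=0
t15.Δ0 z=0 r=1 n1=1 q=1 y=1 n0=1 v=0 clk=1 u=0 x=0
t15.Δ1 z=0 r=0 n1=1 q=1 y=1 n0=1 v=0 clk=0 u=0 x=0
t16.Δ0 z=0 r=0 n1=1 q=1 y=1 n0=1 v=0 clk=0 u=0 x=0
t16.Δ1 z=0 r=1 n1=1 q=1 y=1 n0=1 v=0 clk=1 u=1 x=0
t16.Δ2 z=0 r=1 n1=1 q=0 y=1 n0=1 v=0 clk=1 u=1 x=1
t16.Δ3 z=0 r=1 n1=1 q=0 y=1 n0=1 v=0 clk=1 u=1 x=0
t17.Δ0 z=0 r=1 n1=1 q=0 y=1 n0=1 v=0 clk=1 u=1 x=0
t17.Δ1 z=0 r=1 n1=1 q=0 y=1 n0=1 v=0 clk=0 u=0 x=0
t17.Δ2 z=0 r=1 n1=1 q=0 y=1 n0=1 v=0 clk=0 u=0 x=1
t18.Δ0 z=0 r=1 n1=1 q=0 y=1 n0=1 v=0 clk=0 u=0 x=1
t18.Δ1 z=0 r=1 n1=1 q=0 y=1 n0=1 v=0 clk=1 u=0 x=1
t18.Δ2 z=0 r=1 n1=1 q=1 y=1 n0=1 v=0 clk=1 u=0 x=1
t18.Δ3 z=0 r=1 n1=1 q=1 y=1 n0=1 v=0 clk=1 u=0 x=0

yes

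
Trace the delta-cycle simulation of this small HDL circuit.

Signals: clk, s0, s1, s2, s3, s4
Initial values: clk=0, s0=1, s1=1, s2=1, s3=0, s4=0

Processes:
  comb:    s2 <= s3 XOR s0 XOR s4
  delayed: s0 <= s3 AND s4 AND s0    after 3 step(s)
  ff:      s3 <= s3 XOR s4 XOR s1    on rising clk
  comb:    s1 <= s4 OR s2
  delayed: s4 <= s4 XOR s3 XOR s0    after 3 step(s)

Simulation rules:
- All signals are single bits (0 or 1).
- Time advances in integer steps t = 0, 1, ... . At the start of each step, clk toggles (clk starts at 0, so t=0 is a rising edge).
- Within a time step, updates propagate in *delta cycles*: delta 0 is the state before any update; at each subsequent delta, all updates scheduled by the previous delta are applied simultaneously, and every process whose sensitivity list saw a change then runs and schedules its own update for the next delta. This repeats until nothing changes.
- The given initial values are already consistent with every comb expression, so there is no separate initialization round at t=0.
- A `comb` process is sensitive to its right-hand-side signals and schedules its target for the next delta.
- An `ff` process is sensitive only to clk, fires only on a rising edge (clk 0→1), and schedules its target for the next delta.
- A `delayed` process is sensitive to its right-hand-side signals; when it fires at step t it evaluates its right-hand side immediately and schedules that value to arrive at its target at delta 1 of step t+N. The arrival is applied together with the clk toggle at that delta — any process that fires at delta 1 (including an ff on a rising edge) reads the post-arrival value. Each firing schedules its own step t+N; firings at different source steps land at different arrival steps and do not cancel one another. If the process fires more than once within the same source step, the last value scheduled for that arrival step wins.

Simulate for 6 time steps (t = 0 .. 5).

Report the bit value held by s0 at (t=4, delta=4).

0

t0.Δ0 s2=1 s3=0 s1=1 s0=1 s4=0 clk=0
t0.Δ1 s2=1 s3=0 s1=1 s0=1 s4=0 clk=1
t0.Δ2 s2=1 s3=1 s1=1 s0=1 s4=0 clk=1
t0.Δ3 s2=0 s3=1 s1=1 s0=1 s4=0 clk=1
t0.Δ4 s2=0 s3=1 s1=0 s0=1 s4=0 clk=1
t1.Δ0 s2=0 s3=1 s1=0 s0=1 s4=0 clk=1
t1.Δ1 s2=0 s3=1 s1=0 s0=1 s4=0 clk=0
t2.Δ0 s2=0 s3=1 s1=0 s0=1 s4=0 clk=0
t2.Δ1 s2=0 s3=1 s1=0 s0=1 s4=0 clk=1
t3.Δ0 s2=0 s3=1 s1=0 s0=1 s4=0 clk=1
t3.Δ1 s2=0 s3=1 s1=0 s0=0 s4=0 clk=0
t3.Δ2 s2=1 s3=1 s1=0 s0=0 s4=0 clk=0
t3.Δ3 s2=1 s3=1 s1=1 s0=0 s4=0 clk=0
t4.Δ0 s2=1 s3=1 s1=1 s0=0 s4=0 clk=0
t4.Δ1 s2=1 s3=1 s1=1 s0=0 s4=0 clk=1
t4.Δ2 s2=1 s3=0 s1=1 s0=0 s4=0 clk=1
t4.Δ3 s2=0 s3=0 s1=1 s0=0 s4=0 clk=1
t4.Δ4 s2=0 s3=0 s1=0 s0=0 s4=0 clk=1
t5.Δ0 s2=0 s3=0 s1=0 s0=0 s4=0 clk=1
t5.Δ1 s2=0 s3=0 s1=0 s0=0 s4=0 clk=0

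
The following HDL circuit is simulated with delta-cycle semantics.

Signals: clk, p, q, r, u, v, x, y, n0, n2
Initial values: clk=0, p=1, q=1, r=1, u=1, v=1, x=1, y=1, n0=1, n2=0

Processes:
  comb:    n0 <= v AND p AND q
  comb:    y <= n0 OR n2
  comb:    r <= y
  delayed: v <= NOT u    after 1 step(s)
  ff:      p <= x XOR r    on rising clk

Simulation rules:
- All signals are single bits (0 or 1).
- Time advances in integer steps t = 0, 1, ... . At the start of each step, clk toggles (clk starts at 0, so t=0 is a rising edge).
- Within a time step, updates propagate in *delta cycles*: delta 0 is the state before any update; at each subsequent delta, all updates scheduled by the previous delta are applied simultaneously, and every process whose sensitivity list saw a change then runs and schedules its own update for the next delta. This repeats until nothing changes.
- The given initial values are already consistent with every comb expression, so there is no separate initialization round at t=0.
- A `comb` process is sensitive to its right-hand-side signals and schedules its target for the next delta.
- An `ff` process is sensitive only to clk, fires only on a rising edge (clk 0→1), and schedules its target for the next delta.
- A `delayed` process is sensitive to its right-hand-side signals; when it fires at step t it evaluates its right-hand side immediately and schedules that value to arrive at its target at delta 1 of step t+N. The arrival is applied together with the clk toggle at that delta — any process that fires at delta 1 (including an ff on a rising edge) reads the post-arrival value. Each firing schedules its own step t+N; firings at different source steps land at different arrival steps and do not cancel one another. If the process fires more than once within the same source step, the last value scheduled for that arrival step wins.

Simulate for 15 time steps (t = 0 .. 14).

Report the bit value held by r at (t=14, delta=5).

1

t0.Δ0 r=1 p=1 v=1 n0=1 q=1 y=1 n2=0 clk=0 x=1 u=1
t0.Δ1 r=1 p=1 v=1 n0=1 q=1 y=1 n2=0 clk=1 x=1 u=1
t0.Δ2 r=1 p=0 v=1 n0=1 q=1 y=1 n2=0 clk=1 x=1 u=1
t0.Δ3 r=1 p=0 v=1 n0=0 q=1 y=1 n2=0 clk=1 x=1 u=1
t0.Δ4 r=1 p=0 v=1 n0=0 q=1 y=0 n2=0 clk=1 x=1 u=1
t0.Δ5 r=0 p=0 v=1 n0=0 q=1 y=0 n2=0 clk=1 x=1 u=1
t1.Δ0 r=0 p=0 v=1 n0=0 q=1 y=0 n2=0 clk=1 x=1 u=1
t1.Δ1 r=0 p=0 v=1 n0=0 q=1 y=0 n2=0 clk=0 x=1 u=1
t2.Δ0 r=0 p=0 v=1 n0=0 q=1 y=0 n2=0 clk=0 x=1 u=1
t2.Δ1 r=0 p=0 v=1 n0=0 q=1 y=0 n2=0 clk=1 x=1 u=1
t2.Δ2 r=0 p=1 v=1 n0=0 q=1 y=0 n2=0 clk=1 x=1 u=1
t2.Δ3 r=0 p=1 v=1 n0=1 q=1 y=0 n2=0 clk=1 x=1 u=1
t2.Δ4 r=0 p=1 v=1 n0=1 q=1 y=1 n2=0 clk=1 x=1 u=1
t2.Δ5 r=1 p=1 v=1 n0=1 q=1 y=1 n2=0 clk=1 x=1 u=1
t3.Δ0 r=1 p=1 v=1 n0=1 q=1 y=1 n2=0 clk=1 x=1 u=1
t3.Δ1 r=1 p=1 v=1 n0=1 q=1 y=1 n2=0 clk=0 x=1 u=1
t4.Δ0 r=1 p=1 v=1 n0=1 q=1 y=1 n2=0 clk=0 x=1 u=1
t4.Δ1 r=1 p=1 v=1 n0=1 q=1 y=1 n2=0 clk=1 x=1 u=1
t4.Δ2 r=1 p=0 v=1 n0=1 q=1 y=1 n2=0 clk=1 x=1 u=1
t4.Δ3 r=1 p=0 v=1 n0=0 q=1 y=1 n2=0 clk=1 x=1 u=1
t4.Δ4 r=1 p=0 v=1 n0=0 q=1 y=0 n2=0 clk=1 x=1 u=1
t4.Δ5 r=0 p=0 v=1 n0=0 q=1 y=0 n2=0 clk=1 x=1 u=1
t5.Δ0 r=0 p=0 v=1 n0=0 q=1 y=0 n2=0 clk=1 x=1 u=1
t5.Δ1 r=0 p=0 v=1 n0=0 q=1 y=0 n2=0 clk=0 x=1 u=1
t6.Δ0 r=0 p=0 v=1 n0=0 q=1 y=0 n2=0 clk=0 x=1 u=1
t6.Δ1 r=0 p=0 v=1 n0=0 q=1 y=0 n2=0 clk=1 x=1 u=1
t6.Δ2 r=0 p=1 v=1 n0=0 q=1 y=0 n2=0 clk=1 x=1 u=1
t6.Δ3 r=0 p=1 v=1 n0=1 q=1 y=0 n2=0 clk=1 x=1 u=1
t6.Δ4 r=0 p=1 v=1 n0=1 q=1 y=1 n2=0 clk=1 x=1 u=1
t6.Δ5 r=1 p=1 v=1 n0=1 q=1 y=1 n2=0 clk=1 x=1 u=1
t7.Δ0 r=1 p=1 v=1 n0=1 q=1 y=1 n2=0 clk=1 x=1 u=1
t7.Δ1 r=1 p=1 v=1 n0=1 q=1 y=1 n2=0 clk=0 x=1 u=1
t8.Δ0 r=1 p=1 v=1 n0=1 q=1 y=1 n2=0 clk=0 x=1 u=1
t8.Δ1 r=1 p=1 v=1 n0=1 q=1 y=1 n2=0 clk=1 x=1 u=1
t8.Δ2 r=1 p=0 v=1 n0=1 q=1 y=1 n2=0 clk=1 x=1 u=1
t8.Δ3 r=1 p=0 v=1 n0=0 q=1 y=1 n2=0 clk=1 x=1 u=1
t8.Δ4 r=1 p=0 v=1 n0=0 q=1 y=0 n2=0 clk=1 x=1 u=1
t8.Δ5 r=0 p=0 v=1 n0=0 q=1 y=0 n2=0 clk=1 x=1 u=1
t9.Δ0 r=0 p=0 v=1 n0=0 q=1 y=0 n2=0 clk=1 x=1 u=1
t9.Δ1 r=0 p=0 v=1 n0=0 q=1 y=0 n2=0 clk=0 x=1 u=1
t10.Δ0 r=0 p=0 v=1 n0=0 q=1 y=0 n2=0 clk=0 x=1 u=1
t10.Δ1 r=0 p=0 v=1 n0=0 q=1 y=0 n2=0 clk=1 x=1 u=1
t10.Δ2 r=0 p=1 v=1 n0=0 q=1 y=0 n2=0 clk=1 x=1 u=1
t10.Δ3 r=0 p=1 v=1 n0=1 q=1 y=0 n2=0 clk=1 x=1 u=1
t10.Δ4 r=0 p=1 v=1 n0=1 q=1 y=1 n2=0 clk=1 x=1 u=1
t10.Δ5 r=1 p=1 v=1 n0=1 q=1 y=1 n2=0 clk=1 x=1 u=1
t11.Δ0 r=1 p=1 v=1 n0=1 q=1 y=1 n2=0 clk=1 x=1 u=1
t11.Δ1 r=1 p=1 v=1 n0=1 q=1 y=1 n2=0 clk=0 x=1 u=1
t12.Δ0 r=1 p=1 v=1 n0=1 q=1 y=1 n2=0 clk=0 x=1 u=1
t12.Δ1 r=1 p=1 v=1 n0=1 q=1 y=1 n2=0 clk=1 x=1 u=1
t12.Δ2 r=1 p=0 v=1 n0=1 q=1 y=1 n2=0 clk=1 x=1 u=1
t12.Δ3 r=1 p=0 v=1 n0=0 q=1 y=1 n2=0 clk=1 x=1 u=1
t12.Δ4 r=1 p=0 v=1 n0=0 q=1 y=0 n2=0 clk=1 x=1 u=1
t12.Δ5 r=0 p=0 v=1 n0=0 q=1 y=0 n2=0 clk=1 x=1 u=1
t13.Δ0 r=0 p=0 v=1 n0=0 q=1 y=0 n2=0 clk=1 x=1 u=1
t13.Δ1 r=0 p=0 v=1 n0=0 q=1 y=0 n2=0 clk=0 x=1 u=1
t14.Δ0 r=0 p=0 v=1 n0=0 q=1 y=0 n2=0 clk=0 x=1 u=1
t14.Δ1 r=0 p=0 v=1 n0=0 q=1 y=0 n2=0 clk=1 x=1 u=1
t14.Δ2 r=0 p=1 v=1 n0=0 q=1 y=0 n2=0 clk=1 x=1 u=1
t14.Δ3 r=0 p=1 v=1 n0=1 q=1 y=0 n2=0 clk=1 x=1 u=1
t14.Δ4 r=0 p=1 v=1 n0=1 q=1 y=1 n2=0 clk=1 x=1 u=1
t14.Δ5 r=1 p=1 v=1 n0=1 q=1 y=1 n2=0 clk=1 x=1 u=1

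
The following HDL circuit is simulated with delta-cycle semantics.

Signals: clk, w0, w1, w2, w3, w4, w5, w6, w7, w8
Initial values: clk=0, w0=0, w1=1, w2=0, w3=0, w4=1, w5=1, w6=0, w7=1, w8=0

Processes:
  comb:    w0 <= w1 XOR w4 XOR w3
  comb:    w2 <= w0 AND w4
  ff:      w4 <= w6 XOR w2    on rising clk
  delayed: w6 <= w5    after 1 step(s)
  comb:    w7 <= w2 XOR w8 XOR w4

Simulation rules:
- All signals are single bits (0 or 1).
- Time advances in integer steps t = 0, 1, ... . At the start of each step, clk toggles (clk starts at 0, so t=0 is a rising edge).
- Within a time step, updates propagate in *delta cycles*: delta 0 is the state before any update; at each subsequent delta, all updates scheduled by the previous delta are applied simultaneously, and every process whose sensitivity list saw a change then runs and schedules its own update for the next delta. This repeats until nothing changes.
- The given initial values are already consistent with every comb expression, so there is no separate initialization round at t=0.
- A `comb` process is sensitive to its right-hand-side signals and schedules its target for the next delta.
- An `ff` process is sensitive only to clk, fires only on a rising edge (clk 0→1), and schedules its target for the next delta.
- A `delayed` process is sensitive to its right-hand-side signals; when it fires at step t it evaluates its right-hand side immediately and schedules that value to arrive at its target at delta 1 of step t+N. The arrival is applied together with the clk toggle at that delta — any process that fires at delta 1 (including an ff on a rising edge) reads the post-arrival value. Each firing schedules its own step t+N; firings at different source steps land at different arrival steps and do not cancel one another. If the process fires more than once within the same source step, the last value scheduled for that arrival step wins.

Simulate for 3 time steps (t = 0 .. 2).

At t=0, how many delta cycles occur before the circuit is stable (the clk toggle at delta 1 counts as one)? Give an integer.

t0.Δ0 w0=0 w7=1 w8=0 w6=0 w1=1 w4=1 clk=0 w5=1 w2=0 w3=0
t0.Δ1 w0=0 w7=1 w8=0 w6=0 w1=1 w4=1 clk=1 w5=1 w2=0 w3=0
t0.Δ2 w0=0 w7=1 w8=0 w6=0 w1=1 w4=0 clk=1 w5=1 w2=0 w3=0
t0.Δ3 w0=1 w7=0 w8=0 w6=0 w1=1 w4=0 clk=1 w5=1 w2=0 w3=0
t1.Δ0 w0=1 w7=0 w8=0 w6=0 w1=1 w4=0 clk=1 w5=1 w2=0 w3=0
t1.Δ1 w0=1 w7=0 w8=0 w6=0 w1=1 w4=0 clk=0 w5=1 w2=0 w3=0
t2.Δ0 w0=1 w7=0 w8=0 w6=0 w1=1 w4=0 clk=0 w5=1 w2=0 w3=0
t2.Δ1 w0=1 w7=0 w8=0 w6=0 w1=1 w4=0 clk=1 w5=1 w2=0 w3=0

3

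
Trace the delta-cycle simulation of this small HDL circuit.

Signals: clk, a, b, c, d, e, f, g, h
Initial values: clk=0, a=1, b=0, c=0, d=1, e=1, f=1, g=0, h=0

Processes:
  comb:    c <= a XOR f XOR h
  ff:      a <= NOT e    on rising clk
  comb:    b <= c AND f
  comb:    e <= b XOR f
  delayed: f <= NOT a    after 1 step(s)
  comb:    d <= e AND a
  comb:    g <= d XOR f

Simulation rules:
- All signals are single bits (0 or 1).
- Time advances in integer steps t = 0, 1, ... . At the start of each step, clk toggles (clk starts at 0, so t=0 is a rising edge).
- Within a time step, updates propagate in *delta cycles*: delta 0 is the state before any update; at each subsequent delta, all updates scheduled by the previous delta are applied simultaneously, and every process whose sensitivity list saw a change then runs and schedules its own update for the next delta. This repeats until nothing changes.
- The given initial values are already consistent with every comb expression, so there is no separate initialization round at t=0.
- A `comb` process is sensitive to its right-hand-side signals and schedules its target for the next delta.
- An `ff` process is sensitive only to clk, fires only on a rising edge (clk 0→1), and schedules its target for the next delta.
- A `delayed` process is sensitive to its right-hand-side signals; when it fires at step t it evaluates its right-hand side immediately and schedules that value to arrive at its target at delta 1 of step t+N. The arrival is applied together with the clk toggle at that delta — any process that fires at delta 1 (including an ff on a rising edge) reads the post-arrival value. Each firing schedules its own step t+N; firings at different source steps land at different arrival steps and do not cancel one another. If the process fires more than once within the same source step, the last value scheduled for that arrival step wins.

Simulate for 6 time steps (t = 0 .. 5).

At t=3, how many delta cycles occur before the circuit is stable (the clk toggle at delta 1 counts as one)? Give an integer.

4

t=0 Δ0: h=0 b=0 clk=0 a=1 e=1 f=1 g=0 c=0 d=1
  Δ1: clk:0→1
  Δ2: a:1→0
  Δ3: c:0→1, d:1→0
  Δ4: b:0→1, g:0→1
  Δ5: e:1→0
  (5Δ to stable)
t=1 Δ0: h=0 b=1 clk=1 a=0 e=0 f=1 g=1 c=1 d=0
  Δ1: clk:1→0
  (1Δ to stable)
t=2 Δ0: h=0 b=1 clk=0 a=0 e=0 f=1 g=1 c=1 d=0
  Δ1: clk:0→1
  Δ2: a:0→1
  Δ3: c:1→0
  Δ4: b:1→0
  Δ5: e:0→1
  Δ6: d:0→1
  Δ7: g:1→0
  (7Δ to stable)
t=3 Δ0: h=0 b=0 clk=1 a=1 e=1 f=1 g=0 c=0 d=1
  Δ1: clk:1→0, f:1→0
  Δ2: e:1→0, g:0→1, c:0→1
  Δ3: d:1→0
  Δ4: g:1→0
  (4Δ to stable)
t=4 Δ0: h=0 b=0 clk=0 a=1 e=0 f=0 g=0 c=1 d=0
  Δ1: clk:0→1
  (1Δ to stable)
t=5 Δ0: h=0 b=0 clk=1 a=1 e=0 f=0 g=0 c=1 d=0
  Δ1: clk:1→0
  (1Δ to stable)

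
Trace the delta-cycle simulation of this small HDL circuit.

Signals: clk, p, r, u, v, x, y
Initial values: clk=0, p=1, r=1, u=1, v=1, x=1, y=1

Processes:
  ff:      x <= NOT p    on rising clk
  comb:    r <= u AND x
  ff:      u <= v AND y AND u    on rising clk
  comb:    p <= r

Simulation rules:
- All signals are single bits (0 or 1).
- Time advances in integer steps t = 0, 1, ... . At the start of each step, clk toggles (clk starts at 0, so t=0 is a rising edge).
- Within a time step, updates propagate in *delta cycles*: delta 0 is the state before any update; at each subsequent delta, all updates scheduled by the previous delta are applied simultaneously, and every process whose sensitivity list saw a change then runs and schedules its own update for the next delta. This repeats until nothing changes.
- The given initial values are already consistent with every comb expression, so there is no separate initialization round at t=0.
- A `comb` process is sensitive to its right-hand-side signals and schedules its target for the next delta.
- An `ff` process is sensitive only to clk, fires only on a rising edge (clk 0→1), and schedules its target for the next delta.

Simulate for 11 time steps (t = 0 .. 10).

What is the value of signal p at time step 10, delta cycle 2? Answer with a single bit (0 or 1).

0

t=0 Δ0: y=1 p=1 clk=0 u=1 v=1 x=1 r=1
  Δ1: clk:0→1
  Δ2: x:1→0
  Δ3: r:1→0
  Δ4: p:1→0
  (4Δ to stable)
t=1 Δ0: y=1 p=0 clk=1 u=1 v=1 x=0 r=0
  Δ1: clk:1→0
  (1Δ to stable)
t=2 Δ0: y=1 p=0 clk=0 u=1 v=1 x=0 r=0
  Δ1: clk:0→1
  Δ2: x:0→1
  Δ3: r:0→1
  Δ4: p:0→1
  (4Δ to stable)
t=3 Δ0: y=1 p=1 clk=1 u=1 v=1 x=1 r=1
  Δ1: clk:1→0
  (1Δ to stable)
t=4 Δ0: y=1 p=1 clk=0 u=1 v=1 x=1 r=1
  Δ1: clk:0→1
  Δ2: x:1→0
  Δ3: r:1→0
  Δ4: p:1→0
  (4Δ to stable)
t=5 Δ0: y=1 p=0 clk=1 u=1 v=1 x=0 r=0
  Δ1: clk:1→0
  (1Δ to stable)
t=6 Δ0: y=1 p=0 clk=0 u=1 v=1 x=0 r=0
  Δ1: clk:0→1
  Δ2: x:0→1
  Δ3: r:0→1
  Δ4: p:0→1
  (4Δ to stable)
t=7 Δ0: y=1 p=1 clk=1 u=1 v=1 x=1 r=1
  Δ1: clk:1→0
  (1Δ to stable)
t=8 Δ0: y=1 p=1 clk=0 u=1 v=1 x=1 r=1
  Δ1: clk:0→1
  Δ2: x:1→0
  Δ3: r:1→0
  Δ4: p:1→0
  (4Δ to stable)
t=9 Δ0: y=1 p=0 clk=1 u=1 v=1 x=0 r=0
  Δ1: clk:1→0
  (1Δ to stable)
t=10 Δ0: y=1 p=0 clk=0 u=1 v=1 x=0 r=0
  Δ1: clk:0→1
  Δ2: x:0→1
  Δ3: r:0→1
  Δ4: p:0→1
  (4Δ to stable)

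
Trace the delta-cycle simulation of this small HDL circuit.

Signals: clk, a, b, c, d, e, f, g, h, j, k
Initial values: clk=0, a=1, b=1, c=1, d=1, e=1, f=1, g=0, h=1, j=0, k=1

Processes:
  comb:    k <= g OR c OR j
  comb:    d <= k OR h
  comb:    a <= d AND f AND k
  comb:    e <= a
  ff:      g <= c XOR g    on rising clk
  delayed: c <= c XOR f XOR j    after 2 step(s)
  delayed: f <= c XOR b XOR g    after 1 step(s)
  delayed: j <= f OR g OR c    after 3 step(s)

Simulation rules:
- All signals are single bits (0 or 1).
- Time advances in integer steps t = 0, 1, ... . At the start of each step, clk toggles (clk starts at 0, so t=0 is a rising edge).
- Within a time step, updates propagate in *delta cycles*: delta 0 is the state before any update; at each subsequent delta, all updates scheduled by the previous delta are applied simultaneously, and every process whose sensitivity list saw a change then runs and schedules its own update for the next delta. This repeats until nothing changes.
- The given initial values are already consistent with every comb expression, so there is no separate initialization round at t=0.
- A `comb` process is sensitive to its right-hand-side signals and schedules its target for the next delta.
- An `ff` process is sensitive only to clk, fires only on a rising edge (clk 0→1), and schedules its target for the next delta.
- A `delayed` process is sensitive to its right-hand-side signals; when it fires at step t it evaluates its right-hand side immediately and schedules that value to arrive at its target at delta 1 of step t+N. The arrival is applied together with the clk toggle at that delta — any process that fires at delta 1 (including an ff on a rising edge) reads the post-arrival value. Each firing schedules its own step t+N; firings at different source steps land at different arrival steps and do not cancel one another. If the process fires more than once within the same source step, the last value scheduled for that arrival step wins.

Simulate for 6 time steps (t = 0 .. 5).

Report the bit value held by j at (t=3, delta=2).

t=0 Δ0: k=1 clk=0 g=0 d=1 h=1 a=1 f=1 e=1 c=1 j=0 b=1
  Δ1: clk:0→1
  Δ2: g:0→1
  (2Δ to stable)
t=1 Δ0: k=1 clk=1 g=1 d=1 h=1 a=1 f=1 e=1 c=1 j=0 b=1
  Δ1: clk:1→0
  (1Δ to stable)
t=2 Δ0: k=1 clk=0 g=1 d=1 h=1 a=1 f=1 e=1 c=1 j=0 b=1
  Δ1: clk:0→1
  Δ2: g:1→0
  (2Δ to stable)
t=3 Δ0: k=1 clk=1 g=0 d=1 h=1 a=1 f=1 e=1 c=1 j=0 b=1
  Δ1: clk:1→0, f:1→0, j:0→1
  Δ2: a:1→0
  Δ3: e:1→0
  (3Δ to stable)
t=4 Δ0: k=1 clk=0 g=0 d=1 h=1 a=0 f=0 e=0 c=1 j=1 b=1
  Δ1: clk:0→1
  Δ2: g:0→1
  (2Δ to stable)
t=5 Δ0: k=1 clk=1 g=1 d=1 h=1 a=0 f=0 e=0 c=1 j=1 b=1
  Δ1: clk:1→0, f:0→1, c:1→0
  Δ2: a:0→1
  Δ3: e:0→1
  (3Δ to stable)

1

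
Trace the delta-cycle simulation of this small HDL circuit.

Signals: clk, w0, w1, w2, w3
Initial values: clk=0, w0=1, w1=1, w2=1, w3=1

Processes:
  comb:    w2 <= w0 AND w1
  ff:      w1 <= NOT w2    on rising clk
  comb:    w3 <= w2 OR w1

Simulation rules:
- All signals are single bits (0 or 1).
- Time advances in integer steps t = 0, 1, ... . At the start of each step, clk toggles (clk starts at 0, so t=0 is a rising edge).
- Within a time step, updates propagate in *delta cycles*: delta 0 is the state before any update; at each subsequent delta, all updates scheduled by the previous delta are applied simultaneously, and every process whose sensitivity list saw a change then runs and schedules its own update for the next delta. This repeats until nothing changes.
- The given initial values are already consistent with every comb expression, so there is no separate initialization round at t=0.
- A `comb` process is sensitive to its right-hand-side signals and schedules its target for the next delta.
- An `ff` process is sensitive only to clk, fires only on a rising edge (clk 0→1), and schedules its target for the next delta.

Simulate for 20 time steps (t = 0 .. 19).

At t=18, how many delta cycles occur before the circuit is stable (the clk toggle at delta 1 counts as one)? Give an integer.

3

t=0 Δ0: w1=1 clk=0 w3=1 w0=1 w2=1
  Δ1: clk:0→1
  Δ2: w1:1→0
  Δ3: w2:1→0
  Δ4: w3:1→0
  (4Δ to stable)
t=1 Δ0: w1=0 clk=1 w3=0 w0=1 w2=0
  Δ1: clk:1→0
  (1Δ to stable)
t=2 Δ0: w1=0 clk=0 w3=0 w0=1 w2=0
  Δ1: clk:0→1
  Δ2: w1:0→1
  Δ3: w3:0→1, w2:0→1
  (3Δ to stable)
t=3 Δ0: w1=1 clk=1 w3=1 w0=1 w2=1
  Δ1: clk:1→0
  (1Δ to stable)
t=4 Δ0: w1=1 clk=0 w3=1 w0=1 w2=1
  Δ1: clk:0→1
  Δ2: w1:1→0
  Δ3: w2:1→0
  Δ4: w3:1→0
  (4Δ to stable)
t=5 Δ0: w1=0 clk=1 w3=0 w0=1 w2=0
  Δ1: clk:1→0
  (1Δ to stable)
t=6 Δ0: w1=0 clk=0 w3=0 w0=1 w2=0
  Δ1: clk:0→1
  Δ2: w1:0→1
  Δ3: w3:0→1, w2:0→1
  (3Δ to stable)
t=7 Δ0: w1=1 clk=1 w3=1 w0=1 w2=1
  Δ1: clk:1→0
  (1Δ to stable)
t=8 Δ0: w1=1 clk=0 w3=1 w0=1 w2=1
  Δ1: clk:0→1
  Δ2: w1:1→0
  Δ3: w2:1→0
  Δ4: w3:1→0
  (4Δ to stable)
t=9 Δ0: w1=0 clk=1 w3=0 w0=1 w2=0
  Δ1: clk:1→0
  (1Δ to stable)
t=10 Δ0: w1=0 clk=0 w3=0 w0=1 w2=0
  Δ1: clk:0→1
  Δ2: w1:0→1
  Δ3: w3:0→1, w2:0→1
  (3Δ to stable)
t=11 Δ0: w1=1 clk=1 w3=1 w0=1 w2=1
  Δ1: clk:1→0
  (1Δ to stable)
t=12 Δ0: w1=1 clk=0 w3=1 w0=1 w2=1
  Δ1: clk:0→1
  Δ2: w1:1→0
  Δ3: w2:1→0
  Δ4: w3:1→0
  (4Δ to stable)
t=13 Δ0: w1=0 clk=1 w3=0 w0=1 w2=0
  Δ1: clk:1→0
  (1Δ to stable)
t=14 Δ0: w1=0 clk=0 w3=0 w0=1 w2=0
  Δ1: clk:0→1
  Δ2: w1:0→1
  Δ3: w3:0→1, w2:0→1
  (3Δ to stable)
t=15 Δ0: w1=1 clk=1 w3=1 w0=1 w2=1
  Δ1: clk:1→0
  (1Δ to stable)
t=16 Δ0: w1=1 clk=0 w3=1 w0=1 w2=1
  Δ1: clk:0→1
  Δ2: w1:1→0
  Δ3: w2:1→0
  Δ4: w3:1→0
  (4Δ to stable)
t=17 Δ0: w1=0 clk=1 w3=0 w0=1 w2=0
  Δ1: clk:1→0
  (1Δ to stable)
t=18 Δ0: w1=0 clk=0 w3=0 w0=1 w2=0
  Δ1: clk:0→1
  Δ2: w1:0→1
  Δ3: w3:0→1, w2:0→1
  (3Δ to stable)
t=19 Δ0: w1=1 clk=1 w3=1 w0=1 w2=1
  Δ1: clk:1→0
  (1Δ to stable)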